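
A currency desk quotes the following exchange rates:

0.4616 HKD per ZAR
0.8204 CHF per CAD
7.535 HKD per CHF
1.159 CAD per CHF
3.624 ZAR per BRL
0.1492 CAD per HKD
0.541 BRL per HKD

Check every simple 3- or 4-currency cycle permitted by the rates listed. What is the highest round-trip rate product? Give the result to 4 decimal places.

0.9223

HKD→CAD→CHF→HKD: 0.1492 × 0.8204 × 7.535 = 0.92231
HKD→BRL→ZAR→HKD: 0.541 × 3.624 × 0.4616 = 0.90501
Maximum is HKD→CAD→CHF→HKD at 0.9223; no arbitrage — every cycle loses value.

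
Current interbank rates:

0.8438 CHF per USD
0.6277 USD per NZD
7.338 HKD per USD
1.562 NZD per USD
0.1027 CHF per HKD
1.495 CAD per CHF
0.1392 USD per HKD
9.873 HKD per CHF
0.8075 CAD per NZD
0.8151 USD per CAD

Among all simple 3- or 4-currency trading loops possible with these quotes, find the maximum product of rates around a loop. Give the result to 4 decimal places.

USD→CHF→HKD→USD: 0.8438 × 9.873 × 0.1392 = 1.15965
CAD→USD→CHF→CAD: 0.8151 × 0.8438 × 1.495 = 1.02823
CAD→USD→NZD→CAD: 0.8151 × 1.562 × 0.8075 = 1.02810
CAD→USD→HKD→CHF→CAD: 0.8151 × 7.338 × 0.1027 × 1.495 = 0.91833
Maximum is USD→CHF→HKD→USD at 1.1597; arbitrage exists.

1.1597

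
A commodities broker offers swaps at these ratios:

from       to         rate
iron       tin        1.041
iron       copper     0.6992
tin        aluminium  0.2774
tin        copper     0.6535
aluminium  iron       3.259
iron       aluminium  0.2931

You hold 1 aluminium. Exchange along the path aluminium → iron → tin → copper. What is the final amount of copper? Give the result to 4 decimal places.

2.2171

1 aluminium × 3.259 = 3.259 iron
3.259 iron × 1.041 = 3.392619 tin
3.392619 tin × 0.6535 = 2.2170765165 copper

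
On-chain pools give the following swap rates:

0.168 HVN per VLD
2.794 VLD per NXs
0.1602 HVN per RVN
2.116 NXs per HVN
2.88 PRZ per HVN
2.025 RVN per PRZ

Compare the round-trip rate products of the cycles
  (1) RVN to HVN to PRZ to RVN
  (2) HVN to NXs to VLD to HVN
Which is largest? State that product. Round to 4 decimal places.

(1) 0.1602 × 2.88 × 2.025 = 0.93429
(2) 2.116 × 2.794 × 0.168 = 0.99323
Highest is cycle (2) at 0.9932 (≤1, no arbitrage).

0.9932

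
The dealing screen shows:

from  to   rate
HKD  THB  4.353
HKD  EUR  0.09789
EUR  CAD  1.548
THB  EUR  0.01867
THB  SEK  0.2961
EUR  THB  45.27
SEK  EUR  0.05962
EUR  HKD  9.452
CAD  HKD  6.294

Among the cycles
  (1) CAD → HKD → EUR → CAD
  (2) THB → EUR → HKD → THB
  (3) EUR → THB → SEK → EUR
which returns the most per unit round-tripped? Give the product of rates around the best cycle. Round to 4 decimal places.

(1) 6.294 × 0.09789 × 1.548 = 0.95375
(2) 0.01867 × 9.452 × 4.353 = 0.76817
(3) 45.27 × 0.2961 × 0.05962 = 0.79917
Highest is cycle (1) at 0.9538 (≤1, no arbitrage).

0.9538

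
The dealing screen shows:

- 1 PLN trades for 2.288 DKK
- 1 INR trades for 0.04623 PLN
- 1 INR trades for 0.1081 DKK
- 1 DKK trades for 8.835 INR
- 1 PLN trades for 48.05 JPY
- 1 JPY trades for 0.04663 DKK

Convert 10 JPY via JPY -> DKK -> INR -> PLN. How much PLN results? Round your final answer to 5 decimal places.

10 JPY × 0.04663 = 0.4663 DKK
0.4663 DKK × 8.835 = 4.1197605 INR
4.1197605 INR × 0.04623 = 0.190456527915 PLN

0.19046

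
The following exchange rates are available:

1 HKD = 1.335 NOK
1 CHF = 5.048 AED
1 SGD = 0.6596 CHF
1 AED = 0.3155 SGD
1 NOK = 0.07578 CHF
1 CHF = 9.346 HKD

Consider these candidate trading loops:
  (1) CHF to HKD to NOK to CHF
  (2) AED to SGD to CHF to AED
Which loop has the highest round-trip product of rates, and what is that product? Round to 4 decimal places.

1.0505

(1) 9.346 × 1.335 × 0.07578 = 0.94550
(2) 0.3155 × 0.6596 × 5.048 = 1.05051
Highest is cycle (2) at 1.0505 (>1, arbitrage).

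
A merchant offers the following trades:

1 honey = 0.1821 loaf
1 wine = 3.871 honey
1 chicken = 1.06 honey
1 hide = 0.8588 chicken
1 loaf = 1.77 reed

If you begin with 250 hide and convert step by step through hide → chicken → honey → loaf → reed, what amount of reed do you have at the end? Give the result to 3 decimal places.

73.354

250 hide × 0.8588 = 214.7 chicken
214.7 chicken × 1.06 = 227.582 honey
227.582 honey × 0.1821 = 41.4426822 loaf
41.4426822 loaf × 1.77 = 73.353547494 reed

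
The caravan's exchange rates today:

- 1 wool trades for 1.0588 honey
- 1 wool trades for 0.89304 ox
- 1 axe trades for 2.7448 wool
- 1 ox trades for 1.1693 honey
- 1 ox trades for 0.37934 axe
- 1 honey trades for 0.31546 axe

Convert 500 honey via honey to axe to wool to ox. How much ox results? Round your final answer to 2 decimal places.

386.63

500 honey × 0.31546 = 157.73 axe
157.73 axe × 2.7448 = 432.937304 wool
432.937304 wool × 0.89304 = 386.63032996416 ox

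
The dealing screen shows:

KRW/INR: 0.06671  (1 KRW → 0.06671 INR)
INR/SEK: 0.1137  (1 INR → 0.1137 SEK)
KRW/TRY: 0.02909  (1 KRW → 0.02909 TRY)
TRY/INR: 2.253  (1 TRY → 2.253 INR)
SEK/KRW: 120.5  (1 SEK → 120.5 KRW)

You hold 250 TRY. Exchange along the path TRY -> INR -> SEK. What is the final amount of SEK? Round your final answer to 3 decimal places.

250 TRY × 2.253 = 563.25 INR
563.25 INR × 0.1137 = 64.041525 SEK

64.042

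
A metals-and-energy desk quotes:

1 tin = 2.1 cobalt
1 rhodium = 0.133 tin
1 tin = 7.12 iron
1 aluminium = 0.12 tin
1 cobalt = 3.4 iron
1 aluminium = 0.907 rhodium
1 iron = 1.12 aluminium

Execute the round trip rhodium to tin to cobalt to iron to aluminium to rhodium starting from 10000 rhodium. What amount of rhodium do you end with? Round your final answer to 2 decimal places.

9646.62

10000 rhodium × 0.133 = 1330 tin
1330 tin × 2.1 = 2793 cobalt
2793 cobalt × 3.4 = 9496.2 iron
9496.2 iron × 1.12 = 10635.744 aluminium
10635.744 aluminium × 0.907 = 9646.619808 rhodium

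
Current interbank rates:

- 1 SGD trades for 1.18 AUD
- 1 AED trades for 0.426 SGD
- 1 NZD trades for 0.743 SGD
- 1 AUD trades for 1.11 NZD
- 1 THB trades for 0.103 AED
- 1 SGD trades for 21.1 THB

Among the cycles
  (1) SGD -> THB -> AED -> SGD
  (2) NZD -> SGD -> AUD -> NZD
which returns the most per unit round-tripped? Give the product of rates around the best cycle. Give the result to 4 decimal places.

(1) 21.1 × 0.103 × 0.426 = 0.92583
(2) 0.743 × 1.18 × 1.11 = 0.97318
Highest is cycle (2) at 0.9732 (≤1, no arbitrage).

0.9732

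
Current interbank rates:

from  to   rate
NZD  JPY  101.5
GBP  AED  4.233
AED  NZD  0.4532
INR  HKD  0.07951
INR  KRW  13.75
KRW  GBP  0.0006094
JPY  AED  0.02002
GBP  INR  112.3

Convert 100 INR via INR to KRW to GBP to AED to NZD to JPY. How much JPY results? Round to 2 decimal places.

100 INR × 13.75 = 1375 KRW
1375 KRW × 0.0006094 = 0.837925 GBP
0.837925 GBP × 4.233 = 3.546936525 AED
3.546936525 AED × 0.4532 = 1.60747163313 NZD
1.60747163313 NZD × 101.5 = 163.158370762695 JPY

163.16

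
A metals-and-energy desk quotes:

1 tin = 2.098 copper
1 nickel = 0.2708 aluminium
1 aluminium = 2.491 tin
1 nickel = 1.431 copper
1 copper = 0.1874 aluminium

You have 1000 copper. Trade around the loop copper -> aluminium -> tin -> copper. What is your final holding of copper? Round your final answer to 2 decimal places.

979.37

1000 copper × 0.1874 = 187.4 aluminium
187.4 aluminium × 2.491 = 466.8134 tin
466.8134 tin × 2.098 = 979.3745132 copper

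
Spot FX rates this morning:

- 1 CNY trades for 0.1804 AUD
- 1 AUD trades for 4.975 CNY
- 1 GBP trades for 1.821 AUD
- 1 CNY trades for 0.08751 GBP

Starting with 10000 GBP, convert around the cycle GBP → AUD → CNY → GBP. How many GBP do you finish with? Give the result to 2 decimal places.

7927.95

10000 GBP × 1.821 = 18210 AUD
18210 AUD × 4.975 = 90594.75 CNY
90594.75 CNY × 0.08751 = 7927.9465725 GBP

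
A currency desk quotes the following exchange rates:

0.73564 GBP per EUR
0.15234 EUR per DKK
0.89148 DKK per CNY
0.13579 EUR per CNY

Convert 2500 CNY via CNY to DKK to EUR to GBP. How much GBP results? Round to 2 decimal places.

249.76

2500 CNY × 0.89148 = 2228.7 DKK
2228.7 DKK × 0.15234 = 339.520158 EUR
339.520158 EUR × 0.73564 = 249.76460903112 GBP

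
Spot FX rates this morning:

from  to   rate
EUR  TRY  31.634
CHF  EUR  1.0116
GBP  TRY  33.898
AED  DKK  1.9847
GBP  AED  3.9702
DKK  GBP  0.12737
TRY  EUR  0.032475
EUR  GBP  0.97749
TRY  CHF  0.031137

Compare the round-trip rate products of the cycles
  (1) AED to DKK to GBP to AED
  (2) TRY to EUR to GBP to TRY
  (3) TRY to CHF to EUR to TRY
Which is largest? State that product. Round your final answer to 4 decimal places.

(1) 1.9847 × 0.12737 × 3.9702 = 1.00363
(2) 0.032475 × 0.97749 × 33.898 = 1.07606
(3) 0.031137 × 1.0116 × 31.634 = 0.99641
Highest is cycle (2) at 1.0761 (>1, arbitrage).

1.0761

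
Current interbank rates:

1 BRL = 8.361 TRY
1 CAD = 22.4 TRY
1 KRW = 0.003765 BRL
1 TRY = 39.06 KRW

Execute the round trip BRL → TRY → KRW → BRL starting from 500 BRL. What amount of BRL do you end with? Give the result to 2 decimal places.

614.79

500 BRL × 8.361 = 4180.5 TRY
4180.5 TRY × 39.06 = 163290.33 KRW
163290.33 KRW × 0.003765 = 614.78809245 BRL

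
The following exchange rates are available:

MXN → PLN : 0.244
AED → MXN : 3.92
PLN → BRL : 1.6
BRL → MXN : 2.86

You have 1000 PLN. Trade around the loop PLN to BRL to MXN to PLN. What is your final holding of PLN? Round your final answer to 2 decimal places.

1000 PLN × 1.6 = 1600 BRL
1600 BRL × 2.86 = 4576 MXN
4576 MXN × 0.244 = 1116.544 PLN

1116.54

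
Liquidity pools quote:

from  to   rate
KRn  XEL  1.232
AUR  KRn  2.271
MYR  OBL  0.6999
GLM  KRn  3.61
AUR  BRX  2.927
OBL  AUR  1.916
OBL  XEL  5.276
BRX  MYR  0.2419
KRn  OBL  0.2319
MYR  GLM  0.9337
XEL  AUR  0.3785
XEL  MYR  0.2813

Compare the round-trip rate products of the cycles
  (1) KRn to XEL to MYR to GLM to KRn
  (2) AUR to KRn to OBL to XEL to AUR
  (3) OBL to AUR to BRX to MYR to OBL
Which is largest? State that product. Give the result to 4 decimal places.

1.1681

(1) 1.232 × 0.2813 × 0.9337 × 3.61 = 1.16814
(2) 2.271 × 0.2319 × 5.276 × 0.3785 = 1.05169
(3) 1.916 × 2.927 × 0.2419 × 0.6999 = 0.94949
Highest is cycle (1) at 1.1681 (>1, arbitrage).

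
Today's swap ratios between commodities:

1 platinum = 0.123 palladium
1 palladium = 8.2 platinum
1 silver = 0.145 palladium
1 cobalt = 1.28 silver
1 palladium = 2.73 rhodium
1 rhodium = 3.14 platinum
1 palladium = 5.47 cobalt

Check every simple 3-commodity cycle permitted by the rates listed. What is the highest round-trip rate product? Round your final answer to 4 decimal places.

palladium→rhodium→platinum→palladium: 2.73 × 3.14 × 0.123 = 1.05438
silver→palladium→cobalt→silver: 0.145 × 5.47 × 1.28 = 1.01523
Maximum is palladium→rhodium→platinum→palladium at 1.0544; arbitrage exists.

1.0544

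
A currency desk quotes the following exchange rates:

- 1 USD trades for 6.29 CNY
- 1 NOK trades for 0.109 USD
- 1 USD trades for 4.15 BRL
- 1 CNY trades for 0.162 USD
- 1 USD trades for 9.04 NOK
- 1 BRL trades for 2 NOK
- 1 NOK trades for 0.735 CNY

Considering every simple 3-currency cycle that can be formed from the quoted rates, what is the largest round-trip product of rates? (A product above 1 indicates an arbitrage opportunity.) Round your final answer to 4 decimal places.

CNY→USD→NOK→CNY: 0.162 × 9.04 × 0.735 = 1.07639
USD→BRL→NOK→USD: 4.15 × 2 × 0.109 = 0.90470
Maximum is CNY→USD→NOK→CNY at 1.0764; arbitrage exists.

1.0764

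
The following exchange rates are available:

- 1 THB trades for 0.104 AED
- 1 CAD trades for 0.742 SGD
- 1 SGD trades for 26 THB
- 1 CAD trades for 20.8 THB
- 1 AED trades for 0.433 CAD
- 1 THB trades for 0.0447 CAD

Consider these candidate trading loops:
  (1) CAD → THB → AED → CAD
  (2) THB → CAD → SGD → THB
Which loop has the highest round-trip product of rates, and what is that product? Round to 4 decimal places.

0.9367

(1) 20.8 × 0.104 × 0.433 = 0.93667
(2) 0.0447 × 0.742 × 26 = 0.86235
Highest is cycle (1) at 0.9367 (≤1, no arbitrage).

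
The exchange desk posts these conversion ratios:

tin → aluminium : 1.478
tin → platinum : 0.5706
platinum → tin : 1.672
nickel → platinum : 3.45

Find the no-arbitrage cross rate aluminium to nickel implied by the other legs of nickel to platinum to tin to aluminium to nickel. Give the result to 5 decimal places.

Known legs of the cycle: 3.45 × 1.672 × 1.478 = 8.5256952
For no arbitrage the full-cycle product must be 1, so the missing rate is 1 / 8.5256952 ≈ 0.1172925.

0.11729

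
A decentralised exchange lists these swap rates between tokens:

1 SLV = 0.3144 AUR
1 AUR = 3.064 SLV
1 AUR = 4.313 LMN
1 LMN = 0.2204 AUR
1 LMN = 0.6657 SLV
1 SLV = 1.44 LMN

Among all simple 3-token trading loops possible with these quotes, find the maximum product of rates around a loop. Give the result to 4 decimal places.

SLV→LMN→AUR→SLV: 1.44 × 0.2204 × 3.064 = 0.97244
SLV→AUR→LMN→SLV: 0.3144 × 4.313 × 0.6657 = 0.90269
Maximum is SLV→LMN→AUR→SLV at 0.9724; no arbitrage — every cycle loses value.

0.9724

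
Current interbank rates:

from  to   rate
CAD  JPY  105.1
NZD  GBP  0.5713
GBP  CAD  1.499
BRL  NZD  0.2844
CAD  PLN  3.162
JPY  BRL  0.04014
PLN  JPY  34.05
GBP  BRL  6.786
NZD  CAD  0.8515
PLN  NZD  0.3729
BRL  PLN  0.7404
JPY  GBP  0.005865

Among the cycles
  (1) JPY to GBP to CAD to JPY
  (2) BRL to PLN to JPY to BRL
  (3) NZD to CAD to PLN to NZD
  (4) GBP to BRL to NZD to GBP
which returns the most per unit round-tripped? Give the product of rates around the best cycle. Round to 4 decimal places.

1.1026

(1) 0.005865 × 1.499 × 105.1 = 0.92400
(2) 0.7404 × 34.05 × 0.04014 = 1.01195
(3) 0.8515 × 3.162 × 0.3729 = 1.00401
(4) 6.786 × 0.2844 × 0.5713 = 1.10257
Highest is cycle (4) at 1.1026 (>1, arbitrage).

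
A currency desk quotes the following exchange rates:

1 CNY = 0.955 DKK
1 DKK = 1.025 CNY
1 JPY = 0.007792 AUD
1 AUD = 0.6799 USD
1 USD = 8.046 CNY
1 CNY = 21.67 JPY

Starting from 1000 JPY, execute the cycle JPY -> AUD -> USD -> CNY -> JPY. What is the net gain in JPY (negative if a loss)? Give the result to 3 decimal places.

1000 JPY × 0.007792 = 7.792 AUD
7.792 AUD × 0.6799 = 5.2977808 USD
5.2977808 USD × 8.046 = 42.6259443168 CNY
42.6259443168 CNY × 21.67 = 923.704213345056 JPY
Net change: 923.704213345056 − 1000 = -76.295786654944 JPY

-76.296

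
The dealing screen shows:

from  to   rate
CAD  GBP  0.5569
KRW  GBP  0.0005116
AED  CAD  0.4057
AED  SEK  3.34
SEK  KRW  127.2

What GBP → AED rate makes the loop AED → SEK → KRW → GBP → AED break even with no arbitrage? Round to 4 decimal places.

4.6008

Known legs of the cycle: 3.34 × 127.2 × 0.0005116 = 0.2173522368
For no arbitrage the full-cycle product must be 1, so the missing rate is 1 / 0.2173522368 ≈ 4.600827.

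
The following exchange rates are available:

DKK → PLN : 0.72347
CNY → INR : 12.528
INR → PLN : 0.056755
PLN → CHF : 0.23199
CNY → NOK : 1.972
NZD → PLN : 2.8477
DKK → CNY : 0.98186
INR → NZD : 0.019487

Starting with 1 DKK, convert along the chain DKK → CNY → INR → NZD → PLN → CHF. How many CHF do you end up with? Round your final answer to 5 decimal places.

0.15836

1 DKK × 0.98186 = 0.98186 CNY
0.98186 CNY × 12.528 = 12.30074208 INR
12.30074208 INR × 0.019487 = 0.23970456091296 NZD
0.23970456091296 NZD × 2.8477 = 0.682606678111836192 PLN
0.682606678111836192 PLN × 0.23199 = 0.15835792325516487818208 CHF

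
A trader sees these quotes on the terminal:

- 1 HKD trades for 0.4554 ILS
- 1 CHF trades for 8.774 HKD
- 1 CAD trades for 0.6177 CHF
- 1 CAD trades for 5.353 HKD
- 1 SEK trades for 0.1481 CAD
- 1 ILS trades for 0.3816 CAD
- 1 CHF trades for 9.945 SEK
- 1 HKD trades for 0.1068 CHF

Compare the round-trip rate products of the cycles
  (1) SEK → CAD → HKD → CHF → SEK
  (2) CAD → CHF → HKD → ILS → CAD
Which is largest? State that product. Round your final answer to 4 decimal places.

(1) 0.1481 × 5.353 × 0.1068 × 9.945 = 0.84203
(2) 0.6177 × 8.774 × 0.4554 × 0.3816 = 0.94184
Highest is cycle (2) at 0.9418 (≤1, no arbitrage).

0.9418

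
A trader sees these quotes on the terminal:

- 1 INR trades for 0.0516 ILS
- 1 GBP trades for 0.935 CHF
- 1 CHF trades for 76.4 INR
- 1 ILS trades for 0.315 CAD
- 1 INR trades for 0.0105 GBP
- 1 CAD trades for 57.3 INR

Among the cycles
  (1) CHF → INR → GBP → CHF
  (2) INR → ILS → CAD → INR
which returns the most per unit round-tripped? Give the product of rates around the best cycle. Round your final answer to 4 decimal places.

0.9314

(1) 76.4 × 0.0105 × 0.935 = 0.75006
(2) 0.0516 × 0.315 × 57.3 = 0.93135
Highest is cycle (2) at 0.9314 (≤1, no arbitrage).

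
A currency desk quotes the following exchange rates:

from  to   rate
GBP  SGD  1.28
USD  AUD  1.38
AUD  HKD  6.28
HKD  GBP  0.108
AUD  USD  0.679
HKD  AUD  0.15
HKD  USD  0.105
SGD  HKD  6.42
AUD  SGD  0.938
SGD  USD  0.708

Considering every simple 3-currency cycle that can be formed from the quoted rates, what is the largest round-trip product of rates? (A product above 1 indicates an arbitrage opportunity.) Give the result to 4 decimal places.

0.9165

AUD→SGD→USD→AUD: 0.938 × 0.708 × 1.38 = 0.91646
HKD→USD→AUD→HKD: 0.105 × 1.38 × 6.28 = 0.90997
HKD→AUD→SGD→HKD: 0.15 × 0.938 × 6.42 = 0.90329
HKD→GBP→SGD→HKD: 0.108 × 1.28 × 6.42 = 0.88750
Maximum is AUD→SGD→USD→AUD at 0.9165; no arbitrage — every cycle loses value.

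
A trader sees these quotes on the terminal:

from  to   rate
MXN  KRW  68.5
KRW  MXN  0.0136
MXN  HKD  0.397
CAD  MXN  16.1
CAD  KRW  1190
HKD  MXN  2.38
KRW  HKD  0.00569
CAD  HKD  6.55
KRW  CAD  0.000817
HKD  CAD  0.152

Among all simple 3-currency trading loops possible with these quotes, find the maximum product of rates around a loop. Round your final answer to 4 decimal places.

1.0292

CAD→KRW→HKD→CAD: 1190 × 0.00569 × 0.152 = 1.02921
CAD→MXN→HKD→CAD: 16.1 × 0.397 × 0.152 = 0.97154
KRW→HKD→MXN→KRW: 0.00569 × 2.38 × 68.5 = 0.92764
CAD→MXN→KRW→CAD: 16.1 × 68.5 × 0.000817 = 0.90103
Maximum is CAD→KRW→HKD→CAD at 1.0292; arbitrage exists.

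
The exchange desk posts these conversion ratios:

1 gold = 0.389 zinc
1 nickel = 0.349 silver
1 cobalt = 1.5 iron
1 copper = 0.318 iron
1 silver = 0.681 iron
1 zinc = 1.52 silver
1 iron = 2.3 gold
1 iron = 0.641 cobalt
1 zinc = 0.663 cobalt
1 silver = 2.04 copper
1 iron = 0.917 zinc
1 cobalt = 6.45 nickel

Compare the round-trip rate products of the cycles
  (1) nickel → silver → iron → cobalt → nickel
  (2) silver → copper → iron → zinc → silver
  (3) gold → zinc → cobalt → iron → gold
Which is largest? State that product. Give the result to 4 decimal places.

0.9826

(1) 0.349 × 0.681 × 0.641 × 6.45 = 0.98263
(2) 2.04 × 0.318 × 0.917 × 1.52 = 0.90421
(3) 0.389 × 0.663 × 1.5 × 2.3 = 0.88978
Highest is cycle (1) at 0.9826 (≤1, no arbitrage).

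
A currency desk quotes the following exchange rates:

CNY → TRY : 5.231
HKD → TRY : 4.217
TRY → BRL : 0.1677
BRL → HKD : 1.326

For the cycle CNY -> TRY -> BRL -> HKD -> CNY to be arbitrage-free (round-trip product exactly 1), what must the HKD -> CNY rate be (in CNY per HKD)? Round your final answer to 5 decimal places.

Known legs of the cycle: 5.231 × 0.1677 × 1.326 = 1.1632185162
For no arbitrage the full-cycle product must be 1, so the missing rate is 1 / 1.1632185162 ≈ 0.8596837.

0.85968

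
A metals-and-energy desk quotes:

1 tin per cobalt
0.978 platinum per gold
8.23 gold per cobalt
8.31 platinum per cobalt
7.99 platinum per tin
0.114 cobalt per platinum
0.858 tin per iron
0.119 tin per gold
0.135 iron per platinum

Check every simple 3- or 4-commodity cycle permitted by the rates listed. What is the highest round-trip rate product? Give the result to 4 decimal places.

iron→tin→platinum→iron: 0.858 × 7.99 × 0.135 = 0.92548
gold→platinum→cobalt→gold: 0.978 × 0.114 × 8.23 = 0.91758
cobalt→tin→platinum→cobalt: 1 × 7.99 × 0.114 = 0.91086
gold→tin→platinum→cobalt→gold: 0.119 × 7.99 × 0.114 × 8.23 = 0.89207
Maximum is iron→tin→platinum→iron at 0.9255; no arbitrage — every cycle loses value.

0.9255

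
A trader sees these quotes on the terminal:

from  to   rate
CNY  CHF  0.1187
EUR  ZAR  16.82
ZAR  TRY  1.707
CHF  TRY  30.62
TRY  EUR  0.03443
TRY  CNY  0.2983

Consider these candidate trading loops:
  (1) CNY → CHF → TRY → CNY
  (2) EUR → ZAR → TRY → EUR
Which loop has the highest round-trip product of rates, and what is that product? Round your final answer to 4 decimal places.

1.0842

(1) 0.1187 × 30.62 × 0.2983 = 1.08420
(2) 16.82 × 1.707 × 0.03443 = 0.98855
Highest is cycle (1) at 1.0842 (>1, arbitrage).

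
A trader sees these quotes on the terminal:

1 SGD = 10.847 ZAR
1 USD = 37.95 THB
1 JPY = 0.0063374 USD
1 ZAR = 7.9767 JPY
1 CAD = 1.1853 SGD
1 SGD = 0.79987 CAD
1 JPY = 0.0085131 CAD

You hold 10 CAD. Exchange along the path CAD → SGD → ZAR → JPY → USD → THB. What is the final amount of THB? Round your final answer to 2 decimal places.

10 CAD × 1.1853 = 11.853 SGD
11.853 SGD × 10.847 = 128.569491 ZAR
128.569491 ZAR × 7.9767 = 1025.5602588597 JPY
1025.5602588597 JPY × 0.0063374 = 6.49938558449746278 USD
6.49938558449746278 USD × 37.95 = 246.651682931678712501 THB

246.65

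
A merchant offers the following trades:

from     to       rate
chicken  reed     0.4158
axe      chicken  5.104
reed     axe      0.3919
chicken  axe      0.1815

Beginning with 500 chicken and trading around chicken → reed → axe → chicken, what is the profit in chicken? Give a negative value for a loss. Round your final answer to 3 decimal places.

500 chicken × 0.4158 = 207.9 reed
207.9 reed × 0.3919 = 81.47601 axe
81.47601 axe × 5.104 = 415.85355504 chicken
Net change: 415.85355504 − 500 = -84.14644496 chicken

-84.146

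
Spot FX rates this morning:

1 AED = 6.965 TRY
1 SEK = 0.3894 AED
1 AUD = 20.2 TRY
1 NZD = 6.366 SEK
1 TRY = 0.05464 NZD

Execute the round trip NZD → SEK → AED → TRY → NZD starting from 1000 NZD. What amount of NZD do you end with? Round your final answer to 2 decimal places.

1000 NZD × 6.366 = 6366 SEK
6366 SEK × 0.3894 = 2478.9204 AED
2478.9204 AED × 6.965 = 17265.680586 TRY
17265.680586 TRY × 0.05464 = 943.39678721904 NZD

943.40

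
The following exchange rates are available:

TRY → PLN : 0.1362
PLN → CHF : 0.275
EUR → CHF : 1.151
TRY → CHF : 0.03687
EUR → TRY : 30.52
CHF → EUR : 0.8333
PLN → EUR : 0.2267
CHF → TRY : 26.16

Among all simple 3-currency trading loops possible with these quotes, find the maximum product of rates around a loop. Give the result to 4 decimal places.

0.9798

CHF→TRY→PLN→CHF: 26.16 × 0.1362 × 0.275 = 0.97982
PLN→EUR→TRY→PLN: 0.2267 × 30.52 × 0.1362 = 0.94235
CHF→EUR→TRY→CHF: 0.8333 × 30.52 × 0.03687 = 0.93769
Maximum is CHF→TRY→PLN→CHF at 0.9798; no arbitrage — every cycle loses value.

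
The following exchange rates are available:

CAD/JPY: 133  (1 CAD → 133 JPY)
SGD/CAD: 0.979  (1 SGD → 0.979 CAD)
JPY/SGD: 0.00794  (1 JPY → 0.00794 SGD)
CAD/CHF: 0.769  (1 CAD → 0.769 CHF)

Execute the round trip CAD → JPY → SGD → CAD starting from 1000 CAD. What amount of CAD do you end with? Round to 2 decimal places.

1033.84

1000 CAD × 133 = 133000 JPY
133000 JPY × 0.00794 = 1056.02 SGD
1056.02 SGD × 0.979 = 1033.84358 CAD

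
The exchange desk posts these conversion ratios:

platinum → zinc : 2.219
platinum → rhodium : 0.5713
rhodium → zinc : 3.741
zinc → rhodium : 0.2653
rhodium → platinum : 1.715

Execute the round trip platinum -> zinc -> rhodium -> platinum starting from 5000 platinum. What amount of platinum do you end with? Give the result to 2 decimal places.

5048.11

5000 platinum × 2.219 = 11095 zinc
11095 zinc × 0.2653 = 2943.5035 rhodium
2943.5035 rhodium × 1.715 = 5048.1085025 platinum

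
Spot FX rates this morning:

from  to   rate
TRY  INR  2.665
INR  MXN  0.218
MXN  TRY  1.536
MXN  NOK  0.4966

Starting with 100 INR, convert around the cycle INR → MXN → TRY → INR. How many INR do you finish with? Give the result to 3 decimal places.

100 INR × 0.218 = 21.8 MXN
21.8 MXN × 1.536 = 33.4848 TRY
33.4848 TRY × 2.665 = 89.236992 INR

89.237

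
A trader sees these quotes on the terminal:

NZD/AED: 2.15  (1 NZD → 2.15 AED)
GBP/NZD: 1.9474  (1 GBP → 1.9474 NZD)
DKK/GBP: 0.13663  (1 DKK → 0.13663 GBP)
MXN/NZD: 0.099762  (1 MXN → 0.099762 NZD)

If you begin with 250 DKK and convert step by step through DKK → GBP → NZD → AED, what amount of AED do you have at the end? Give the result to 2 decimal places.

250 DKK × 0.13663 = 34.1575 GBP
34.1575 GBP × 1.9474 = 66.5183155 NZD
66.5183155 NZD × 2.15 = 143.014378325 AED

143.01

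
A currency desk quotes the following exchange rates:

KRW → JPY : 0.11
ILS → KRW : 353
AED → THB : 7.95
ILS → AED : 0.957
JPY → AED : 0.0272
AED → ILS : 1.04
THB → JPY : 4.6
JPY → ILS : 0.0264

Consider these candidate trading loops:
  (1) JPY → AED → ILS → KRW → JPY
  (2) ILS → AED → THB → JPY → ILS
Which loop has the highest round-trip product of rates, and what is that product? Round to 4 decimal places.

(1) 0.0272 × 1.04 × 353 × 0.11 = 1.09842
(2) 0.957 × 7.95 × 4.6 × 0.0264 = 0.92393
Highest is cycle (1) at 1.0984 (>1, arbitrage).

1.0984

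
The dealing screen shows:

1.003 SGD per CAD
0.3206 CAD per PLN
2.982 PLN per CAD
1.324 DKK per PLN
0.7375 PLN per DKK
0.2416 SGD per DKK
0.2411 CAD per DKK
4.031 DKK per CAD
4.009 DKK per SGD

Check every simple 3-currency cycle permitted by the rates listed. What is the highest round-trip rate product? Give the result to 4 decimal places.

0.9695

CAD→SGD→DKK→CAD: 1.003 × 4.009 × 0.2411 = 0.96947
PLN→CAD→DKK→PLN: 0.3206 × 4.031 × 0.7375 = 0.95310
PLN→DKK→CAD→PLN: 1.324 × 0.2411 × 2.982 = 0.95190
Maximum is CAD→SGD→DKK→CAD at 0.9695; no arbitrage — every cycle loses value.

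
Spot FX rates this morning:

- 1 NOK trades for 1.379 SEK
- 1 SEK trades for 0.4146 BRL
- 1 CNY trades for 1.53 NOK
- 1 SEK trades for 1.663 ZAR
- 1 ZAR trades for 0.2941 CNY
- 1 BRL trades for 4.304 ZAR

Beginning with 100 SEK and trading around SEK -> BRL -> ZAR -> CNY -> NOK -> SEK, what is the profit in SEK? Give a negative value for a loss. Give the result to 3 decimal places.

100 SEK × 0.4146 = 41.46 BRL
41.46 BRL × 4.304 = 178.44384 ZAR
178.44384 ZAR × 0.2941 = 52.480333344 CNY
52.480333344 CNY × 1.53 = 80.29491001632 NOK
80.29491001632 NOK × 1.379 = 110.72668091250528 SEK
Net change: 110.72668091250528 − 100 = 10.72668091250528 SEK

10.727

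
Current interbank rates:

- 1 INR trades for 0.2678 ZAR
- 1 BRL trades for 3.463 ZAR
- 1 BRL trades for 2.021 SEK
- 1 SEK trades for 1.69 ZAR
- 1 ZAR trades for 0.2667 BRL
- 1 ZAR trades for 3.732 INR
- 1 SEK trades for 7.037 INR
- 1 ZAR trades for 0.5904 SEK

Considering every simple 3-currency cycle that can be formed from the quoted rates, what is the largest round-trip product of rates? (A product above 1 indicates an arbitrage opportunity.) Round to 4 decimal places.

INR→ZAR→SEK→INR: 0.2678 × 0.5904 × 7.037 = 1.11261
BRL→SEK→ZAR→BRL: 2.021 × 1.69 × 0.2667 = 0.91091
Maximum is INR→ZAR→SEK→INR at 1.1126; arbitrage exists.

1.1126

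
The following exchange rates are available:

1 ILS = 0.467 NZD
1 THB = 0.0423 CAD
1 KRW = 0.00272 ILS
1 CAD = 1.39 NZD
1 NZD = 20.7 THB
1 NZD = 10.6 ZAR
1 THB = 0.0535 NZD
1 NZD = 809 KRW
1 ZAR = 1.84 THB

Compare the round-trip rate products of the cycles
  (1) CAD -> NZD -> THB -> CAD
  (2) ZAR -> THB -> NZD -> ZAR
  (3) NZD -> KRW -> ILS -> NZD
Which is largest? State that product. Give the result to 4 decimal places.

1.2171

(1) 1.39 × 20.7 × 0.0423 = 1.21710
(2) 1.84 × 0.0535 × 10.6 = 1.04346
(3) 809 × 0.00272 × 0.467 = 1.02762
Highest is cycle (1) at 1.2171 (>1, arbitrage).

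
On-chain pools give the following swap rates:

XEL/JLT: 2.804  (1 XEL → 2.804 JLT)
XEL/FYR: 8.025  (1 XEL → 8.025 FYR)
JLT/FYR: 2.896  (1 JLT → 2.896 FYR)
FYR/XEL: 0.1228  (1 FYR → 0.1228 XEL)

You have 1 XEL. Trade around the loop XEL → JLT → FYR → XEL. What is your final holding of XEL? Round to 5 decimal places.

1 XEL × 2.804 = 2.804 JLT
2.804 JLT × 2.896 = 8.120384 FYR
8.120384 FYR × 0.1228 = 0.9971831552 XEL

0.99718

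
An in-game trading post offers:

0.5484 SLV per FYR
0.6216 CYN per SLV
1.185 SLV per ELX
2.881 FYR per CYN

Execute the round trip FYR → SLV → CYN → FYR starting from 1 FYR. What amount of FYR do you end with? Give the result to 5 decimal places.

0.98209

1 FYR × 0.5484 = 0.5484 SLV
0.5484 SLV × 0.6216 = 0.34088544 CYN
0.34088544 CYN × 2.881 = 0.98209095264 FYR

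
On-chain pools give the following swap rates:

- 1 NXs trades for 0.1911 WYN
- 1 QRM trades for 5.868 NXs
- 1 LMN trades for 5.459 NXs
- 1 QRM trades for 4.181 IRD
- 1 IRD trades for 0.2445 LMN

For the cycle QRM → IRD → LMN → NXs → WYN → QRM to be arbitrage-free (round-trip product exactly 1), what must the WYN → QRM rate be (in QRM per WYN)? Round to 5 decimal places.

Known legs of the cycle: 4.181 × 0.2445 × 5.459 × 0.1911 = 1.06643112599205
For no arbitrage the full-cycle product must be 1, so the missing rate is 1 / 1.06643112599205 ≈ 0.9377071.

0.93771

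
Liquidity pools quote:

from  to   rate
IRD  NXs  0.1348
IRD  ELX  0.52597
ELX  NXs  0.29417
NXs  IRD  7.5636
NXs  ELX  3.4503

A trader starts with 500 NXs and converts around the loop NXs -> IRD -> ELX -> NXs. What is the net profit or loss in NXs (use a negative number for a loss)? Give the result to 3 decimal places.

500 NXs × 7.5636 = 3781.8 IRD
3781.8 IRD × 0.52597 = 1989.113346 ELX
1989.113346 ELX × 0.29417 = 585.13747299282 NXs
Net change: 585.13747299282 − 500 = 85.13747299282 NXs

85.137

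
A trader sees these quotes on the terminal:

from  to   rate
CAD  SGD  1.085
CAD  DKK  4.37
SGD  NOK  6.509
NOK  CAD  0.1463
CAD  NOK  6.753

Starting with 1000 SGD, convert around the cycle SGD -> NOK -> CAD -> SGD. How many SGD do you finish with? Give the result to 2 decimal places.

1000 SGD × 6.509 = 6509 NOK
6509 NOK × 0.1463 = 952.2667 CAD
952.2667 CAD × 1.085 = 1033.2093695 SGD

1033.21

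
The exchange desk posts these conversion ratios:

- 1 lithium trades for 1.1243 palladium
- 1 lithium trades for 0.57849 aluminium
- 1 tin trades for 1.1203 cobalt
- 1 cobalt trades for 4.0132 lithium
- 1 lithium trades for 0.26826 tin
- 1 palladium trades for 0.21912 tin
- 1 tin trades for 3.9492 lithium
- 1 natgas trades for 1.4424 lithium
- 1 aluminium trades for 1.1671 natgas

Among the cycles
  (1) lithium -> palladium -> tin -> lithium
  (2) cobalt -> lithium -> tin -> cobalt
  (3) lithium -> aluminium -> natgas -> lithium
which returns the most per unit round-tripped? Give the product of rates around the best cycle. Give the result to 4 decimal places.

(1) 1.1243 × 0.21912 × 3.9492 = 0.97291
(2) 4.0132 × 0.26826 × 1.1203 = 1.20609
(3) 0.57849 × 1.1671 × 1.4424 = 0.97384
Highest is cycle (2) at 1.2061 (>1, arbitrage).

1.2061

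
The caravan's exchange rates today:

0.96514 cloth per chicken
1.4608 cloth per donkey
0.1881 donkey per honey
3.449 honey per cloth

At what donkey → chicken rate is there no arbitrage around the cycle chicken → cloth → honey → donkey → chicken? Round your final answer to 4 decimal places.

1.5971

Known legs of the cycle: 0.96514 × 3.449 × 0.1881 = 0.626141234466
For no arbitrage the full-cycle product must be 1, so the missing rate is 1 / 0.626141234466 ≈ 1.597084.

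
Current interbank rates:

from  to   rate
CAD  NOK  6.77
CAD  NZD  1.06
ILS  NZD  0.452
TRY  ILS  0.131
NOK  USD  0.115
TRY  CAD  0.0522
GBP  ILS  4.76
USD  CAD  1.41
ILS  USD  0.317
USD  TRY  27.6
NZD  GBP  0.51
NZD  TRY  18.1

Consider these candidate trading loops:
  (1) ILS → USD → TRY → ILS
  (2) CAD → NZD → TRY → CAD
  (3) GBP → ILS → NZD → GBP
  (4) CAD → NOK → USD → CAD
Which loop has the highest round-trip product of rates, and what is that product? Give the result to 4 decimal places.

(1) 0.317 × 27.6 × 0.131 = 1.14615
(2) 1.06 × 18.1 × 0.0522 = 1.00151
(3) 4.76 × 0.452 × 0.51 = 1.09728
(4) 6.77 × 0.115 × 1.41 = 1.09776
Highest is cycle (1) at 1.1461 (>1, arbitrage).

1.1461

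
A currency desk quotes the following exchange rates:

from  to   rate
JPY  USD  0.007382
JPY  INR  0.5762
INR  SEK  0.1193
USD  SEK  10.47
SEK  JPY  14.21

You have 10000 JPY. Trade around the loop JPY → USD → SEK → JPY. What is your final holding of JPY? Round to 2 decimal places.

10000 JPY × 0.007382 = 73.82 USD
73.82 USD × 10.47 = 772.8954 SEK
772.8954 SEK × 14.21 = 10982.843634 JPY

10982.84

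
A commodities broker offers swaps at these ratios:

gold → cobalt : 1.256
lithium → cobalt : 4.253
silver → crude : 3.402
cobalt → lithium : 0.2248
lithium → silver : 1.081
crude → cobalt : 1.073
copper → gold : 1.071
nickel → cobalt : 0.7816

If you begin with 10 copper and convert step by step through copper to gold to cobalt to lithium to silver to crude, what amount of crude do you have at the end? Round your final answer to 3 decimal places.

10 copper × 1.071 = 10.71 gold
10.71 gold × 1.256 = 13.45176 cobalt
13.45176 cobalt × 0.2248 = 3.023955648 lithium
3.023955648 lithium × 1.081 = 3.268896055488 silver
3.268896055488 silver × 3.402 = 11.120784380770176 crude

11.121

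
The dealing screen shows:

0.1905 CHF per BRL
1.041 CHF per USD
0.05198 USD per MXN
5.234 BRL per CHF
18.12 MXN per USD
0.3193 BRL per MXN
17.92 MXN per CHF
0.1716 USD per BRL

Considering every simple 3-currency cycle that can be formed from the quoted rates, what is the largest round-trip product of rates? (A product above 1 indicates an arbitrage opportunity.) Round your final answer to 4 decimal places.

MXN→BRL→CHF→MXN: 0.3193 × 0.1905 × 17.92 = 1.09001
USD→MXN→BRL→USD: 18.12 × 0.3193 × 0.1716 = 0.99283
USD→CHF→MXN→USD: 1.041 × 17.92 × 0.05198 = 0.96967
USD→CHF→BRL→USD: 1.041 × 5.234 × 0.1716 = 0.93498
Maximum is MXN→BRL→CHF→MXN at 1.0900; arbitrage exists.

1.0900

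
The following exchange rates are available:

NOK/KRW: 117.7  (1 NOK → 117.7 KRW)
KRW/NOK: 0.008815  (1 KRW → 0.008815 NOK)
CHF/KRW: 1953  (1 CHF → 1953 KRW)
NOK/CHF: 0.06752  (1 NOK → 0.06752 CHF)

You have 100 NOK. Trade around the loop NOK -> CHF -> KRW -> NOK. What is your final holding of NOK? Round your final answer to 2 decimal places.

116.24

100 NOK × 0.06752 = 6.752 CHF
6.752 CHF × 1953 = 13186.656 KRW
13186.656 KRW × 0.008815 = 116.24037264 NOK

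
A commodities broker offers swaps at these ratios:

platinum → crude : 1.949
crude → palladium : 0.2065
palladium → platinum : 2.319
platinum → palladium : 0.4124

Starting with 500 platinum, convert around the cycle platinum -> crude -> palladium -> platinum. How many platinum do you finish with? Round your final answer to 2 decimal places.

500 platinum × 1.949 = 974.5 crude
974.5 crude × 0.2065 = 201.23425 palladium
201.23425 palladium × 2.319 = 466.66222575 platinum

466.66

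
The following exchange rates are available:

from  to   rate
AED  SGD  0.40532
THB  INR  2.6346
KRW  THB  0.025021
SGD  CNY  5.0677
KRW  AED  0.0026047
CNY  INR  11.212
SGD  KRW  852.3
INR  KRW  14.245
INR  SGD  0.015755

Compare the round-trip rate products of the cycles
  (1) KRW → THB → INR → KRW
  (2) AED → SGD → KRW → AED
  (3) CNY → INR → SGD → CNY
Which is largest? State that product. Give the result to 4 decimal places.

(1) 0.025021 × 2.6346 × 14.245 = 0.93904
(2) 0.40532 × 852.3 × 0.0026047 = 0.89980
(3) 11.212 × 0.015755 × 5.0677 = 0.89518
Highest is cycle (1) at 0.9390 (≤1, no arbitrage).

0.9390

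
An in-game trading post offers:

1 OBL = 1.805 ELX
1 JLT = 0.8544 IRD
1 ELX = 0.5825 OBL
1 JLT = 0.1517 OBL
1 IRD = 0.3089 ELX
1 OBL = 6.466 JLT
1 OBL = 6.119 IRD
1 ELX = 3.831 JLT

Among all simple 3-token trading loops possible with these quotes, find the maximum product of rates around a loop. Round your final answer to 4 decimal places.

ELX→OBL→IRD→ELX: 0.5825 × 6.119 × 0.3089 = 1.10102
ELX→JLT→OBL→ELX: 3.831 × 0.1517 × 1.805 = 1.04900
ELX→JLT→IRD→ELX: 3.831 × 0.8544 × 0.3089 = 1.01109
Maximum is ELX→OBL→IRD→ELX at 1.1010; arbitrage exists.

1.1010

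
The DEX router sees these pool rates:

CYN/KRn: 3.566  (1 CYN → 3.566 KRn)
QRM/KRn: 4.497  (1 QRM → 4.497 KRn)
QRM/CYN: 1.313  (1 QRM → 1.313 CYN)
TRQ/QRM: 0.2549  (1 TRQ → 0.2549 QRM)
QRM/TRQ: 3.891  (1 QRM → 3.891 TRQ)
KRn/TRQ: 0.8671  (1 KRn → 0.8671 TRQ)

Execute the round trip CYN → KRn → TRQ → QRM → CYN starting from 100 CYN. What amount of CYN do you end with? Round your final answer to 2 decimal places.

103.49

100 CYN × 3.566 = 356.6 KRn
356.6 KRn × 0.8671 = 309.20786 TRQ
309.20786 TRQ × 0.2549 = 78.817083514 QRM
78.817083514 QRM × 1.313 = 103.486830653882 CYN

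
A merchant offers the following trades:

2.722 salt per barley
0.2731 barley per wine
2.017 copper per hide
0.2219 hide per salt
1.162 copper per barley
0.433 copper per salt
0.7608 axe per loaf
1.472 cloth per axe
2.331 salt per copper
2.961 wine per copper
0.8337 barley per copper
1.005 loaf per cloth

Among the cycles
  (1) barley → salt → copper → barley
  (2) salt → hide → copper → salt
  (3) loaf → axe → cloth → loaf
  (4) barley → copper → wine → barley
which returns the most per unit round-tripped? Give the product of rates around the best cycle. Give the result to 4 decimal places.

(1) 2.722 × 0.433 × 0.8337 = 0.98262
(2) 0.2219 × 2.017 × 2.331 = 1.04329
(3) 0.7608 × 1.472 × 1.005 = 1.12550
(4) 1.162 × 2.961 × 0.2731 = 0.93965
Highest is cycle (3) at 1.1255 (>1, arbitrage).

1.1255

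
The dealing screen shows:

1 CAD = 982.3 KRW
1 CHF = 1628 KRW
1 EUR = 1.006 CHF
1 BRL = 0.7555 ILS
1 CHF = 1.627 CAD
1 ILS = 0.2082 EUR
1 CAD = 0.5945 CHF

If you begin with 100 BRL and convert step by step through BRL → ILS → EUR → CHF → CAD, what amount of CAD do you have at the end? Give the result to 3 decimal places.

25.745

100 BRL × 0.7555 = 75.55 ILS
75.55 ILS × 0.2082 = 15.72951 EUR
15.72951 EUR × 1.006 = 15.82388706 CHF
15.82388706 CHF × 1.627 = 25.74546424662 CAD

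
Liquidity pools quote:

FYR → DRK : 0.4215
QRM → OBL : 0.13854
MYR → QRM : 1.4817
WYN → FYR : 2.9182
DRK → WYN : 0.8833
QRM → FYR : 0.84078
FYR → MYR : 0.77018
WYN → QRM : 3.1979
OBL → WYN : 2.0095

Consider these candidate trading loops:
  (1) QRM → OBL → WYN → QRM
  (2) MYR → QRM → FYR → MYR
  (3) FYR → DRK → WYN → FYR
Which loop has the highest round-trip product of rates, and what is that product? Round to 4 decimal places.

(1) 0.13854 × 2.0095 × 3.1979 = 0.89028
(2) 1.4817 × 0.84078 × 0.77018 = 0.95948
(3) 0.4215 × 0.8833 × 2.9182 = 1.08648
Highest is cycle (3) at 1.0865 (>1, arbitrage).

1.0865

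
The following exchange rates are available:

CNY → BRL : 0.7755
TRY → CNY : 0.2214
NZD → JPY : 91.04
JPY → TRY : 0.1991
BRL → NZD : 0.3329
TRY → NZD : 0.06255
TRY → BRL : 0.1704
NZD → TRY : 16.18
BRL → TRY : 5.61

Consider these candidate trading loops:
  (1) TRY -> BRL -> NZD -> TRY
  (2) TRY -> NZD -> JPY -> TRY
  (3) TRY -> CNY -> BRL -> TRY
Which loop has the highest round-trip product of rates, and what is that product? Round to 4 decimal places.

1.1338

(1) 0.1704 × 0.3329 × 16.18 = 0.91783
(2) 0.06255 × 91.04 × 0.1991 = 1.13379
(3) 0.2214 × 0.7755 × 5.61 = 0.96321
Highest is cycle (2) at 1.1338 (>1, arbitrage).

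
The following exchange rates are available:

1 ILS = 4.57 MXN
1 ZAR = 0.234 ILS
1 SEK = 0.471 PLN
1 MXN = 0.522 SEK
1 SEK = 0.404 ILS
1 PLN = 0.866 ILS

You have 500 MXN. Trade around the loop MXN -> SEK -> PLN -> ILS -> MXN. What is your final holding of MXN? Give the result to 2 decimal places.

486.51

500 MXN × 0.522 = 261 SEK
261 SEK × 0.471 = 122.931 PLN
122.931 PLN × 0.866 = 106.458246 ILS
106.458246 ILS × 4.57 = 486.51418422 MXN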